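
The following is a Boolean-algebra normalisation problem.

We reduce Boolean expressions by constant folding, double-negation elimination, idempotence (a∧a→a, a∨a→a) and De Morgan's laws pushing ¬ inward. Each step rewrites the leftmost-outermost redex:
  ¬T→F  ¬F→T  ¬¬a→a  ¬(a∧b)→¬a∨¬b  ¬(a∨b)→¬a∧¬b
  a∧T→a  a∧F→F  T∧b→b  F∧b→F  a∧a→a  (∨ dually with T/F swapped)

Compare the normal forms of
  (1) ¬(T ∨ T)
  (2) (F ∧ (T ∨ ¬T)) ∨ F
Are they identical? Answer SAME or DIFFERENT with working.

Answer: SAME — A ⇓ F, B ⇓ F

Reduction:
Term A:
  start: ¬(T ∨ T)
  step 1: ¬T ∧ ¬T
  step 2: ¬T
  step 3: F

Term B:
  start: (F ∧ (T ∨ ¬T)) ∨ F
  step 1: F ∧ (T ∨ ¬T)
  step 2: F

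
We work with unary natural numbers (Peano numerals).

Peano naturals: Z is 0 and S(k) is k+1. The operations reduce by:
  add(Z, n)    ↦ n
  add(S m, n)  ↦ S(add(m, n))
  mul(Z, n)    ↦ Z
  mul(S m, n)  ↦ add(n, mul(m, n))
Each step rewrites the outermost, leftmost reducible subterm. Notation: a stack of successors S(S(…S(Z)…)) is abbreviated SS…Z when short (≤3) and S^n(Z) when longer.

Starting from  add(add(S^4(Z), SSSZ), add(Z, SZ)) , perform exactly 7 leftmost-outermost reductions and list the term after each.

Answer: after 7 steps: S(S(S(add(S(add(Z, SSSZ)), add(Z, SZ)))))

Derivation:
  start: add(add(S^4(Z), SSSZ), add(Z, SZ))
  [1] add(S(add(SSSZ, SSSZ)), add(Z, SZ))
  [2] S(add(add(SSSZ, SSSZ), add(Z, SZ)))
  [3] S(add(S(add(SSZ, SSSZ)), add(Z, SZ)))
  [4] S(S(add(add(SSZ, SSSZ), add(Z, SZ))))
  [5] S(S(add(S(add(SZ, SSSZ)), add(Z, SZ))))
  [6] S(S(S(add(add(SZ, SSSZ), add(Z, SZ)))))
  [7] S(S(S(add(S(add(Z, SSSZ)), add(Z, SZ)))))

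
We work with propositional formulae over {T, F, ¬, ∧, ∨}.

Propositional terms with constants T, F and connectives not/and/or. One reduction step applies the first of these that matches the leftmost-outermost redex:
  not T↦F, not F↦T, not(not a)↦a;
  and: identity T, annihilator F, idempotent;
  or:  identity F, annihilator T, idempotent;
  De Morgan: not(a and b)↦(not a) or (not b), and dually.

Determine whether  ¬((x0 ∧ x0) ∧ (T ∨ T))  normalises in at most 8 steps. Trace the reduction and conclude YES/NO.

  start: ¬((x0 ∧ x0) ∧ (T ∨ T))
  step 1: ¬(x0 ∧ x0) ∨ ¬(T ∨ T)
  step 2: (¬x0 ∨ ¬x0) ∨ ¬(T ∨ T)
  step 3: ¬x0 ∨ ¬(T ∨ T)
  step 4: ¬x0 ∨ (¬T ∧ ¬T)
  step 5: ¬x0 ∨ ¬T
  step 6: ¬x0 ∨ F
  step 7: ¬x0

Answer: YES — reaches normal form ¬x0 in 7 ≤ 8 steps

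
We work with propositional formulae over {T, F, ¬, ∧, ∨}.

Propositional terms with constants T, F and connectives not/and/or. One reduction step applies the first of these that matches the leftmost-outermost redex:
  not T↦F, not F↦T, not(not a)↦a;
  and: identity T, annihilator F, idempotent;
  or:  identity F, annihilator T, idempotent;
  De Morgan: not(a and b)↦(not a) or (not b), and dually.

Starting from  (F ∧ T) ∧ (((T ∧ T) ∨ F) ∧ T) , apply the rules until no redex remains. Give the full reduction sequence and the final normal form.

Answer: normal form = F  (in 2 steps)

Working:
  start: (F ∧ T) ∧ (((T ∧ T) ∨ F) ∧ T)
  [1] F ∧ (((T ∧ T) ∨ F) ∧ T)
  [2] F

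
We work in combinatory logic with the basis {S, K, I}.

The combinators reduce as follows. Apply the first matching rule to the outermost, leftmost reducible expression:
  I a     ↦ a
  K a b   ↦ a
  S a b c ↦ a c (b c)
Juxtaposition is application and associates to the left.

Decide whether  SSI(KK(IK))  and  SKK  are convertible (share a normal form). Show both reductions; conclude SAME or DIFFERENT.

Answer: SAME — A ⇓ SKK, B ⇓ SKK

Working:
Term A:
  start: SSI(KK(IK))
  step 1: S(KK(IK))(I(KK(IK)))
  step 2: SK(I(KK(IK)))
  step 3: SK(KK(IK))
  step 4: SKK

Term B:
  start: SKK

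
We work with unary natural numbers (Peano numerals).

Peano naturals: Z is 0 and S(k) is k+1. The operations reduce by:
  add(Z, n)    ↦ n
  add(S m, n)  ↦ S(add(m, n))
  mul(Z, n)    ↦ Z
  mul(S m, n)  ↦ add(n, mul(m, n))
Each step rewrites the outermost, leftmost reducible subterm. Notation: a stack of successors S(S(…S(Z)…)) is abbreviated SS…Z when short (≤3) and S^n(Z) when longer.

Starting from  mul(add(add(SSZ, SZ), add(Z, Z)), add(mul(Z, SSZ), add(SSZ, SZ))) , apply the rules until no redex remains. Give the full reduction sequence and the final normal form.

Answer: normal form = S^9(Z)  (in 39 steps)

Working:
  start: mul(add(add(SSZ, SZ), add(Z, Z)), add(mul(Z, SSZ), add(SSZ, SZ)))
  step 1: mul(add(S(add(SZ, SZ)), add(Z, Z)), add(mul(Z, SSZ), add(SSZ, SZ)))
  step 2: mul(S(add(add(SZ, SZ), add(Z, Z))), add(mul(Z, SSZ), add(SSZ, SZ)))
  step 3: add(add(mul(Z, SSZ), add(SSZ, SZ)), mul(add(add(SZ, SZ), add(Z, Z)), add(mul(Z, SSZ), add(SSZ, SZ))))
  step 4: add(add(Z, add(SSZ, SZ)), mul(add(add(SZ, SZ), add(Z, Z)), add(mul(Z, SSZ), add(SSZ, SZ))))
  step 5: add(add(SSZ, SZ), mul(add(add(SZ, SZ), add(Z, Z)), add(mul(Z, SSZ), add(SSZ, SZ))))
  step 6: add(S(add(SZ, SZ)), mul(add(add(SZ, SZ), add(Z, Z)), add(mul(Z, SSZ), add(SSZ, SZ))))
  step 7: S(add(add(SZ, SZ), mul(add(add(SZ, SZ), add(Z, Z)), add(mul(Z, SSZ), add(SSZ, SZ)))))
  step 8: S(add(S(add(Z, SZ)), mul(add(add(SZ, SZ), add(Z, Z)), add(mul(Z, SSZ), add(SSZ, SZ)))))
  step 9: S(S(add(add(Z, SZ), mul(add(add(SZ, SZ), add(Z, Z)), add(mul(Z, SSZ), add(SSZ, SZ))))))
  step 10: S(S(add(SZ, mul(add(add(SZ, SZ), add(Z, Z)), add(mul(Z, SSZ), add(SSZ, SZ))))))
  step 11: S(S(S(add(Z, mul(add(add(SZ, SZ), add(Z, Z)), add(mul(Z, SSZ), add(SSZ, SZ)))))))
  step 12: S(S(S(mul(add(add(SZ, SZ), add(Z, Z)), add(mul(Z, SSZ), add(SSZ, SZ))))))
  step 13: S(S(S(mul(add(S(add(Z, SZ)), add(Z, Z)), add(mul(Z, SSZ), add(SSZ, SZ))))))
  step 14: S(S(S(mul(S(add(add(Z, SZ), add(Z, Z))), add(mul(Z, SSZ), add(SSZ, SZ))))))
  step 15: S(S(S(add(add(mul(Z, SSZ), add(SSZ, SZ)), mul(add(add(Z, SZ), add(Z, Z)), add(mul(Z, SSZ), add(SSZ, SZ)))))))
  step 16: S(S(S(add(add(Z, add(SSZ, SZ)), mul(add(add(Z, SZ), add(Z, Z)), add(mul(Z, SSZ), add(SSZ, SZ)))))))
  step 17: S(S(S(add(add(SSZ, SZ), mul(add(add(Z, SZ), add(Z, Z)), add(mul(Z, SSZ), add(SSZ, SZ)))))))
  step 18: S(S(S(add(S(add(SZ, SZ)), mul(add(add(Z, SZ), add(Z, Z)), add(mul(Z, SSZ), add(SSZ, SZ)))))))
  step 19: S(S(S(S(add(add(SZ, SZ), mul(add(add(Z, SZ), add(Z, Z)), add(mul(Z, SSZ), add(SSZ, SZ))))))))
  step 20: S(S(S(S(add(S(add(Z, SZ)), mul(add(add(Z, SZ), add(Z, Z)), add(mul(Z, SSZ), add(SSZ, SZ))))))))
  step 21: S(S(S(S(S(add(add(Z, SZ), mul(add(add(Z, SZ), add(Z, Z)), add(mul(Z, SSZ), add(SSZ, SZ)))))))))
  step 22: S(S(S(S(S(add(SZ, mul(add(add(Z, SZ), add(Z, Z)), add(mul(Z, SSZ), add(SSZ, SZ)))))))))
  step 23: S(S(S(S(S(S(add(Z, mul(add(add(Z, SZ), add(Z, Z)), add(mul(Z, SSZ), add(SSZ, SZ))))))))))
  step 24: S(S(S(S(S(S(mul(add(add(Z, SZ), add(Z, Z)), add(mul(Z, SSZ), add(SSZ, SZ)))))))))
  step 25: S(S(S(S(S(S(mul(add(SZ, add(Z, Z)), add(mul(Z, SSZ), add(SSZ, SZ)))))))))
  step 26: S(S(S(S(S(S(mul(S(add(Z, add(Z, Z))), add(mul(Z, SSZ), add(SSZ, SZ)))))))))
  step 27: S(S(S(S(S(S(add(add(mul(Z, SSZ), add(SSZ, SZ)), mul(add(Z, add(Z, Z)), add(mul(Z, SSZ), add(SSZ, SZ))))))))))
  step 28: S(S(S(S(S(S(add(add(Z, add(SSZ, SZ)), mul(add(Z, add(Z, Z)), add(mul(Z, SSZ), add(SSZ, SZ))))))))))
  step 29: S(S(S(S(S(S(add(add(SSZ, SZ), mul(add(Z, add(Z, Z)), add(mul(Z, SSZ), add(SSZ, SZ))))))))))
  step 30: S(S(S(S(S(S(add(S(add(SZ, SZ)), mul(add(Z, add(Z, Z)), add(mul(Z, SSZ), add(SSZ, SZ))))))))))
  step 31: S(S(S(S(S(S(S(add(add(SZ, SZ), mul(add(Z, add(Z, Z)), add(mul(Z, SSZ), add(SSZ, SZ)))))))))))
  step 32: S(S(S(S(S(S(S(add(S(add(Z, SZ)), mul(add(Z, add(Z, Z)), add(mul(Z, SSZ), add(SSZ, SZ)))))))))))
  step 33: S(S(S(S(S(S(S(S(add(add(Z, SZ), mul(add(Z, add(Z, Z)), add(mul(Z, SSZ), add(SSZ, SZ))))))))))))
  step 34: S(S(S(S(S(S(S(S(add(SZ, mul(add(Z, add(Z, Z)), add(mul(Z, SSZ), add(SSZ, SZ))))))))))))
  step 35: S(S(S(S(S(S(S(S(S(add(Z, mul(add(Z, add(Z, Z)), add(mul(Z, SSZ), add(SSZ, SZ)))))))))))))
  step 36: S(S(S(S(S(S(S(S(S(mul(add(Z, add(Z, Z)), add(mul(Z, SSZ), add(SSZ, SZ))))))))))))
  step 37: S(S(S(S(S(S(S(S(S(mul(add(Z, Z), add(mul(Z, SSZ), add(SSZ, SZ))))))))))))
  step 38: S(S(S(S(S(S(S(S(S(mul(Z, add(mul(Z, SSZ), add(SSZ, SZ))))))))))))
  step 39: S^9(Z)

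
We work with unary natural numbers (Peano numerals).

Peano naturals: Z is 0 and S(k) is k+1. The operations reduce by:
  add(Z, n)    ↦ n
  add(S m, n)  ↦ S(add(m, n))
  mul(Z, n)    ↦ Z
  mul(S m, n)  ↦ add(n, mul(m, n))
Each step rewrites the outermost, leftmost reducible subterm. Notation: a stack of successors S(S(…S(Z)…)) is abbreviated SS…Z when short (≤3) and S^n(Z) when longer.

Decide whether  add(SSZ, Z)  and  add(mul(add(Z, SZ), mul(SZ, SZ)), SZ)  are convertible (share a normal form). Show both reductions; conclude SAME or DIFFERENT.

Term A:
  start: add(SSZ, Z)
  [1] S(add(SZ, Z))
  [2] S(S(add(Z, Z)))
  [3] SSZ

Term B:
  start: add(mul(add(Z, SZ), mul(SZ, SZ)), SZ)
  [1] add(mul(SZ, mul(SZ, SZ)), SZ)
  [2] add(add(mul(SZ, SZ), mul(Z, mul(SZ, SZ))), SZ)
  [3] add(add(add(SZ, mul(Z, SZ)), mul(Z, mul(SZ, SZ))), SZ)
  [4] add(add(S(add(Z, mul(Z, SZ))), mul(Z, mul(SZ, SZ))), SZ)
  [5] add(S(add(add(Z, mul(Z, SZ)), mul(Z, mul(SZ, SZ)))), SZ)
  [6] S(add(add(add(Z, mul(Z, SZ)), mul(Z, mul(SZ, SZ))), SZ))
  [7] S(add(add(mul(Z, SZ), mul(Z, mul(SZ, SZ))), SZ))
  [8] S(add(add(Z, mul(Z, mul(SZ, SZ))), SZ))
  [9] S(add(mul(Z, mul(SZ, SZ)), SZ))
  [10] S(add(Z, SZ))
  [11] SSZ

Answer: SAME — A ⇓ SSZ, B ⇓ SSZ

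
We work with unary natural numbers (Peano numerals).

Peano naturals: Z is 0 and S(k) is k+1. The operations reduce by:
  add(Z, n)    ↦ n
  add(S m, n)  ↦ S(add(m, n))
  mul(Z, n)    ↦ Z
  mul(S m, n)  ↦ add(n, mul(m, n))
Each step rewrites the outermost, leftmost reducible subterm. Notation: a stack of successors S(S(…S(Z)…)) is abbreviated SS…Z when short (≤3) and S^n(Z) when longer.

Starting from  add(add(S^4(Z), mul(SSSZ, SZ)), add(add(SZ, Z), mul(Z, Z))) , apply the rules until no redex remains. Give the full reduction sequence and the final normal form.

  start: add(add(S^4(Z), mul(SSSZ, SZ)), add(add(SZ, Z), mul(Z, Z)))
  →1  add(S(add(SSSZ, mul(SSSZ, SZ))), add(add(SZ, Z), mul(Z, Z)))
  →2  S(add(add(SSSZ, mul(SSSZ, SZ)), add(add(SZ, Z), mul(Z, Z))))
  →3  S(add(S(add(SSZ, mul(SSSZ, SZ))), add(add(SZ, Z), mul(Z, Z))))
  →4  S(S(add(add(SSZ, mul(SSSZ, SZ)), add(add(SZ, Z), mul(Z, Z)))))
  →5  S(S(add(S(add(SZ, mul(SSSZ, SZ))), add(add(SZ, Z), mul(Z, Z)))))
  →6  S(S(S(add(add(SZ, mul(SSSZ, SZ)), add(add(SZ, Z), mul(Z, Z))))))
  →7  S(S(S(add(S(add(Z, mul(SSSZ, SZ))), add(add(SZ, Z), mul(Z, Z))))))
  →8  S(S(S(S(add(add(Z, mul(SSSZ, SZ)), add(add(SZ, Z), mul(Z, Z)))))))
  →9  S(S(S(S(add(mul(SSSZ, SZ), add(add(SZ, Z), mul(Z, Z)))))))
  →10  S(S(S(S(add(add(SZ, mul(SSZ, SZ)), add(add(SZ, Z), mul(Z, Z)))))))
  →11  S(S(S(S(add(S(add(Z, mul(SSZ, SZ))), add(add(SZ, Z), mul(Z, Z)))))))
  →12  S(S(S(S(S(add(add(Z, mul(SSZ, SZ)), add(add(SZ, Z), mul(Z, Z))))))))
  →13  S(S(S(S(S(add(mul(SSZ, SZ), add(add(SZ, Z), mul(Z, Z))))))))
  →14  S(S(S(S(S(add(add(SZ, mul(SZ, SZ)), add(add(SZ, Z), mul(Z, Z))))))))
  →15  S(S(S(S(S(add(S(add(Z, mul(SZ, SZ))), add(add(SZ, Z), mul(Z, Z))))))))
  →16  S(S(S(S(S(S(add(add(Z, mul(SZ, SZ)), add(add(SZ, Z), mul(Z, Z)))))))))
  →17  S(S(S(S(S(S(add(mul(SZ, SZ), add(add(SZ, Z), mul(Z, Z)))))))))
  →18  S(S(S(S(S(S(add(add(SZ, mul(Z, SZ)), add(add(SZ, Z), mul(Z, Z)))))))))
  →19  S(S(S(S(S(S(add(S(add(Z, mul(Z, SZ))), add(add(SZ, Z), mul(Z, Z)))))))))
  →20  S(S(S(S(S(S(S(add(add(Z, mul(Z, SZ)), add(add(SZ, Z), mul(Z, Z))))))))))
  →21  S(S(S(S(S(S(S(add(mul(Z, SZ), add(add(SZ, Z), mul(Z, Z))))))))))
  →22  S(S(S(S(S(S(S(add(Z, add(add(SZ, Z), mul(Z, Z))))))))))
  →23  S(S(S(S(S(S(S(add(add(SZ, Z), mul(Z, Z)))))))))
  →24  S(S(S(S(S(S(S(add(S(add(Z, Z)), mul(Z, Z)))))))))
  →25  S(S(S(S(S(S(S(S(add(add(Z, Z), mul(Z, Z))))))))))
  →26  S(S(S(S(S(S(S(S(add(Z, mul(Z, Z))))))))))
  →27  S(S(S(S(S(S(S(S(mul(Z, Z)))))))))
  →28  S^8(Z)

Answer: normal form = S^8(Z)  (in 28 steps)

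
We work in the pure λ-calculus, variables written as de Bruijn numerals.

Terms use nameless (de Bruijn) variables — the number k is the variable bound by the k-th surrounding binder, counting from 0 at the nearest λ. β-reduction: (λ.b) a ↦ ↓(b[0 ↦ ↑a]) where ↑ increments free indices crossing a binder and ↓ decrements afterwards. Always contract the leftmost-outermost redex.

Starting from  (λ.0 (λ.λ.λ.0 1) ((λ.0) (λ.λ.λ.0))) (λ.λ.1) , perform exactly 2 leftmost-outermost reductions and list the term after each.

  start: (λ.0 (λ.λ.λ.0 1) ((λ.0) (λ.λ.λ.0))) (λ.λ.1)
  [1] (λ.λ.1) (λ.λ.λ.0 1) ((λ.0) (λ.λ.λ.0))
  [2] (λ.λ.λ.λ.0 1) ((λ.0) (λ.λ.λ.0))

Answer: after 2 steps: (λ.λ.λ.λ.0 1) ((λ.0) (λ.λ.λ.0))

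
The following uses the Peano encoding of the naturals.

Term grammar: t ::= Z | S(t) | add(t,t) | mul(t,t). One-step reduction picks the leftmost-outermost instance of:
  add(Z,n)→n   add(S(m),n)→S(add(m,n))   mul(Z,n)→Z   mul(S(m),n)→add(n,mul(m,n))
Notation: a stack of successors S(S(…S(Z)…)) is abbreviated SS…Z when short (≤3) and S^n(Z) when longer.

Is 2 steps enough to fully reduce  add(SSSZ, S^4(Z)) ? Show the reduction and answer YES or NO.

Answer: NO — after 2 steps the term is S(S(add(SZ, S^4(Z)))), not yet normal

Reduction:
  start: add(SSSZ, S^4(Z))
  [1] S(add(SSZ, S^4(Z)))
  [2] S(S(add(SZ, S^4(Z))))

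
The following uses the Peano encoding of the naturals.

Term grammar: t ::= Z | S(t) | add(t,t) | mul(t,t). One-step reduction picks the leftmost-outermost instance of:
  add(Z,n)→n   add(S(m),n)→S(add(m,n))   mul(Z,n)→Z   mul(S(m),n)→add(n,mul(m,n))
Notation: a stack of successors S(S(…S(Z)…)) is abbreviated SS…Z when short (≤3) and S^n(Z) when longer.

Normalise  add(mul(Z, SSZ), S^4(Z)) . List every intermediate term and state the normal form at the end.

  start: add(mul(Z, SSZ), S^4(Z))
  step 1: add(Z, S^4(Z))
  step 2: S^4(Z)

Answer: normal form = S^4(Z)  (in 2 steps)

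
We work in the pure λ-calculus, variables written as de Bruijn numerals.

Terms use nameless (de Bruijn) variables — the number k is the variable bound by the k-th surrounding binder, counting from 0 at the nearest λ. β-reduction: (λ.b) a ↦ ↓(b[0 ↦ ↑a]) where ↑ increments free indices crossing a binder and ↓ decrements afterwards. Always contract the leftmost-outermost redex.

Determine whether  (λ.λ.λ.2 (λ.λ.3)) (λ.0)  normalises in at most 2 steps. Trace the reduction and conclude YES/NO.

Answer: YES — reaches normal form λ.λ.λ.λ.3 in 2 ≤ 2 steps

Reduction:
  start: (λ.λ.λ.2 (λ.λ.3)) (λ.0)
  step 1: λ.λ.(λ.0) (λ.λ.3)
  step 2: λ.λ.λ.λ.3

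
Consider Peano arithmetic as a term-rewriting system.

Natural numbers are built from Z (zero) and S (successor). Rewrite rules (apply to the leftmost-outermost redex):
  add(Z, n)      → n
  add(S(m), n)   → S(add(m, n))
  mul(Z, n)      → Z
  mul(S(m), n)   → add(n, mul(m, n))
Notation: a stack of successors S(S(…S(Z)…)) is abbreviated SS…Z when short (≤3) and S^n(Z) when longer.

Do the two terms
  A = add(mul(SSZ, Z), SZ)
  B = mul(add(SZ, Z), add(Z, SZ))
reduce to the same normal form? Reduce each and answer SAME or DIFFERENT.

Answer: SAME — A ⇓ SZ, B ⇓ SZ

Derivation:
Term A:
  start: add(mul(SSZ, Z), SZ)
  step 1: add(add(Z, mul(SZ, Z)), SZ)
  step 2: add(mul(SZ, Z), SZ)
  step 3: add(add(Z, mul(Z, Z)), SZ)
  step 4: add(mul(Z, Z), SZ)
  step 5: add(Z, SZ)
  step 6: SZ

Term B:
  start: mul(add(SZ, Z), add(Z, SZ))
  step 1: mul(S(add(Z, Z)), add(Z, SZ))
  step 2: add(add(Z, SZ), mul(add(Z, Z), add(Z, SZ)))
  step 3: add(SZ, mul(add(Z, Z), add(Z, SZ)))
  step 4: S(add(Z, mul(add(Z, Z), add(Z, SZ))))
  step 5: S(mul(add(Z, Z), add(Z, SZ)))
  step 6: S(mul(Z, add(Z, SZ)))
  step 7: SZ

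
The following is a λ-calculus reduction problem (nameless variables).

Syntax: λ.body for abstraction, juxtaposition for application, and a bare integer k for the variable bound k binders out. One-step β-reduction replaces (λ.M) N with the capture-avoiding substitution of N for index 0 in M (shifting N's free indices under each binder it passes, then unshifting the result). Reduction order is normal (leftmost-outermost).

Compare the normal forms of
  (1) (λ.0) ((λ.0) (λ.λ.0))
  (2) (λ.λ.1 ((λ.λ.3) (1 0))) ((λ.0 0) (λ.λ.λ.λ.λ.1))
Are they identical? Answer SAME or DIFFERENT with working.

Term A:
  start: (λ.0) ((λ.0) (λ.λ.0))
  step 1: (λ.0) (λ.λ.0)
  step 2: λ.λ.0

Term B:
  start: (λ.λ.1 ((λ.λ.3) (1 0))) ((λ.0 0) (λ.λ.λ.λ.λ.1))
  step 1: λ.(λ.0 0) (λ.λ.λ.λ.λ.1) ((λ.λ.(λ.0 0) (λ.λ.λ.λ.λ.1)) ((λ.0 0) (λ.λ.λ.λ.λ.1) 0))
  step 2: λ.(λ.λ.λ.λ.λ.1) (λ.λ.λ.λ.λ.1) ((λ.λ.(λ.0 0) (λ.λ.λ.λ.λ.1)) ((λ.0 0) (λ.λ.λ.λ.λ.1) 0))
  step 3: λ.(λ.λ.λ.λ.1) ((λ.λ.(λ.0 0) (λ.λ.λ.λ.λ.1)) ((λ.0 0) (λ.λ.λ.λ.λ.1) 0))
  step 4: λ.λ.λ.λ.1

Answer: DIFFERENT — A ⇓ λ.λ.0, B ⇓ λ.λ.λ.λ.1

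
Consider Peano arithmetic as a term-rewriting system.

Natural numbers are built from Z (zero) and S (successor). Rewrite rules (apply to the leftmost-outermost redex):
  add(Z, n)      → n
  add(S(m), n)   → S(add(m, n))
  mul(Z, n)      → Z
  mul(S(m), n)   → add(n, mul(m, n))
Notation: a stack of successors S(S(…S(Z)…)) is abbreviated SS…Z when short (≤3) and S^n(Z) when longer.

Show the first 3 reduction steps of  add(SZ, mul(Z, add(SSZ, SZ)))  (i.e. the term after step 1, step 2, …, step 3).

Answer: after 3 steps: SZ

Derivation:
  start: add(SZ, mul(Z, add(SSZ, SZ)))
  step 1: S(add(Z, mul(Z, add(SSZ, SZ))))
  step 2: S(mul(Z, add(SSZ, SZ)))
  step 3: SZ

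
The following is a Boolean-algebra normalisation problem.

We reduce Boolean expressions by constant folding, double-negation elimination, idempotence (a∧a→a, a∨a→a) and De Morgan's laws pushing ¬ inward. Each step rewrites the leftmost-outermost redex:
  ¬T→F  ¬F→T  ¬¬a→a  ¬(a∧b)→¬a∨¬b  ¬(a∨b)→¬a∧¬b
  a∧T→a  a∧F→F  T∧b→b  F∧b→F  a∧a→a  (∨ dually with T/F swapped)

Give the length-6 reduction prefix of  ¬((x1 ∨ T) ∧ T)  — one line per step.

Answer: after 6 steps: F

Derivation:
  start: ¬((x1 ∨ T) ∧ T)
  →1  ¬(x1 ∨ T) ∨ ¬T
  →2  (¬x1 ∧ ¬T) ∨ ¬T
  →3  (¬x1 ∧ F) ∨ ¬T
  →4  F ∨ ¬T
  →5  ¬T
  →6  F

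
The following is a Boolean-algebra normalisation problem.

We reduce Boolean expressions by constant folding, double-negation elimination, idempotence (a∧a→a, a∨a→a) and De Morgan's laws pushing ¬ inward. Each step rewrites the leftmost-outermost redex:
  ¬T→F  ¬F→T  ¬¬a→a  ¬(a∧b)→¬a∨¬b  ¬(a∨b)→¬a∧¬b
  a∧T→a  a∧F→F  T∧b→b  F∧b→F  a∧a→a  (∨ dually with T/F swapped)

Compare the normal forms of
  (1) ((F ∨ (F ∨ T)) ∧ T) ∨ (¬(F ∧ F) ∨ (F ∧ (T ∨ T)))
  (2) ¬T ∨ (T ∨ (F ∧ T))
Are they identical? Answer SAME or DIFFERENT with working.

Term A:
  start: ((F ∨ (F ∨ T)) ∧ T) ∨ (¬(F ∧ F) ∨ (F ∧ (T ∨ T)))
  →1  (F ∨ (F ∨ T)) ∨ (¬(F ∧ F) ∨ (F ∧ (T ∨ T)))
  →2  (F ∨ T) ∨ (¬(F ∧ F) ∨ (F ∧ (T ∨ T)))
  →3  T ∨ (¬(F ∧ F) ∨ (F ∧ (T ∨ T)))
  →4  T

Term B:
  start: ¬T ∨ (T ∨ (F ∧ T))
  →1  F ∨ (T ∨ (F ∧ T))
  →2  T ∨ (F ∧ T)
  →3  T

Answer: SAME — A ⇓ T, B ⇓ T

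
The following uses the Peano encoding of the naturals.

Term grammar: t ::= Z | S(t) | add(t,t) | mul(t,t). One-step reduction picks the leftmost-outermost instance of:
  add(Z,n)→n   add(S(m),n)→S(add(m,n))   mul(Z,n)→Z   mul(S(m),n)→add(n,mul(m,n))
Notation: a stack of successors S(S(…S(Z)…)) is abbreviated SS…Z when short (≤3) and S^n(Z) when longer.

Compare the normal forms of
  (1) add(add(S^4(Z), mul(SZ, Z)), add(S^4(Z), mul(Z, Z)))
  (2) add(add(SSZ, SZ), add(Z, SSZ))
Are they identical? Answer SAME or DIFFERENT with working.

Term A:
  start: add(add(S^4(Z), mul(SZ, Z)), add(S^4(Z), mul(Z, Z)))
  [1] add(S(add(SSSZ, mul(SZ, Z))), add(S^4(Z), mul(Z, Z)))
  [2] S(add(add(SSSZ, mul(SZ, Z)), add(S^4(Z), mul(Z, Z))))
  [3] S(add(S(add(SSZ, mul(SZ, Z))), add(S^4(Z), mul(Z, Z))))
  [4] S(S(add(add(SSZ, mul(SZ, Z)), add(S^4(Z), mul(Z, Z)))))
  [5] S(S(add(S(add(SZ, mul(SZ, Z))), add(S^4(Z), mul(Z, Z)))))
  [6] S(S(S(add(add(SZ, mul(SZ, Z)), add(S^4(Z), mul(Z, Z))))))
  [7] S(S(S(add(S(add(Z, mul(SZ, Z))), add(S^4(Z), mul(Z, Z))))))
  [8] S(S(S(S(add(add(Z, mul(SZ, Z)), add(S^4(Z), mul(Z, Z)))))))
  [9] S(S(S(S(add(mul(SZ, Z), add(S^4(Z), mul(Z, Z)))))))
  [10] S(S(S(S(add(add(Z, mul(Z, Z)), add(S^4(Z), mul(Z, Z)))))))
  [11] S(S(S(S(add(mul(Z, Z), add(S^4(Z), mul(Z, Z)))))))
  [12] S(S(S(S(add(Z, add(S^4(Z), mul(Z, Z)))))))
  [13] S(S(S(S(add(S^4(Z), mul(Z, Z))))))
  [14] S(S(S(S(S(add(SSSZ, mul(Z, Z)))))))
  [15] S(S(S(S(S(S(add(SSZ, mul(Z, Z))))))))
  [16] S(S(S(S(S(S(S(add(SZ, mul(Z, Z)))))))))
  [17] S(S(S(S(S(S(S(S(add(Z, mul(Z, Z))))))))))
  [18] S(S(S(S(S(S(S(S(mul(Z, Z)))))))))
  [19] S^8(Z)

Term B:
  start: add(add(SSZ, SZ), add(Z, SSZ))
  [1] add(S(add(SZ, SZ)), add(Z, SSZ))
  [2] S(add(add(SZ, SZ), add(Z, SSZ)))
  [3] S(add(S(add(Z, SZ)), add(Z, SSZ)))
  [4] S(S(add(add(Z, SZ), add(Z, SSZ))))
  [5] S(S(add(SZ, add(Z, SSZ))))
  [6] S(S(S(add(Z, add(Z, SSZ)))))
  [7] S(S(S(add(Z, SSZ))))
  [8] S^5(Z)

Answer: DIFFERENT — A ⇓ S^8(Z), B ⇓ S^5(Z)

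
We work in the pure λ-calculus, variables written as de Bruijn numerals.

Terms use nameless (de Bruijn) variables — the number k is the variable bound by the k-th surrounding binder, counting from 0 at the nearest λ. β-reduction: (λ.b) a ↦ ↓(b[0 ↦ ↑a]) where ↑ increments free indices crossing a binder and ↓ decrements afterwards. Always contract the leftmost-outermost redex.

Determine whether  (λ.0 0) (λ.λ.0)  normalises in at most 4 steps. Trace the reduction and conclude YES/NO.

Answer: YES — reaches normal form λ.0 in 2 ≤ 4 steps

Working:
  start: (λ.0 0) (λ.λ.0)
  →1  (λ.λ.0) (λ.λ.0)
  →2  λ.0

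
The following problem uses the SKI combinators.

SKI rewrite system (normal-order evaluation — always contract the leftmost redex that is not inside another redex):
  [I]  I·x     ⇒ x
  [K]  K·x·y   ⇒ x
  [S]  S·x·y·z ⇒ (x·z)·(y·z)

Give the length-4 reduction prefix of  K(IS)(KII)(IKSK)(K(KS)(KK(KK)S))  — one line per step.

  start: K(IS)(KII)(IKSK)(K(KS)(KK(KK)S))
  step 1: IS(IKSK)(K(KS)(KK(KK)S))
  step 2: S(IKSK)(K(KS)(KK(KK)S))
  step 3: S(KSK)(K(KS)(KK(KK)S))
  step 4: SS(K(KS)(KK(KK)S))

Answer: after 4 steps: SS(K(KS)(KK(KK)S))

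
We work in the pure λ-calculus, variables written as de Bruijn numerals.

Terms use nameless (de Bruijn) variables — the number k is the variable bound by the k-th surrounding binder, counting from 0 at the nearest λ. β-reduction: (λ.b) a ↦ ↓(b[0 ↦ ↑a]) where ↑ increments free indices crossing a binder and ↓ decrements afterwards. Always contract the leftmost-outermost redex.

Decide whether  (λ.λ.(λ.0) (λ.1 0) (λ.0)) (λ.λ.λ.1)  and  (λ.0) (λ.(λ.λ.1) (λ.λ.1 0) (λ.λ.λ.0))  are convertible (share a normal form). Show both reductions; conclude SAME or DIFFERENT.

Answer: DIFFERENT — A ⇓ λ.0 (λ.0), B ⇓ λ.λ.λ.1 0

Working:
Term A:
  start: (λ.λ.(λ.0) (λ.1 0) (λ.0)) (λ.λ.λ.1)
  →1  λ.(λ.0) (λ.1 0) (λ.0)
  →2  λ.(λ.1 0) (λ.0)
  →3  λ.0 (λ.0)

Term B:
  start: (λ.0) (λ.(λ.λ.1) (λ.λ.1 0) (λ.λ.λ.0))
  →1  λ.(λ.λ.1) (λ.λ.1 0) (λ.λ.λ.0)
  →2  λ.(λ.λ.λ.1 0) (λ.λ.λ.0)
  →3  λ.λ.λ.1 0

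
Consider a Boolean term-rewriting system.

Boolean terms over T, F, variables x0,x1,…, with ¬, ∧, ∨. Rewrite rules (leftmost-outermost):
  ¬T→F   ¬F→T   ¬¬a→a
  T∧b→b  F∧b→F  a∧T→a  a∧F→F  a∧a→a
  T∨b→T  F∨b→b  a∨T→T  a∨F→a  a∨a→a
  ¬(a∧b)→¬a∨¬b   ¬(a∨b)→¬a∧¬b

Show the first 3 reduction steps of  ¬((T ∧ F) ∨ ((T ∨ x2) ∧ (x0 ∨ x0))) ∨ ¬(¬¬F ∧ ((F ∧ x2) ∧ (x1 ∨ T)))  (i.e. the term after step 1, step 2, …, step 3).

Answer: after 3 steps: ((F ∨ ¬F) ∧ ¬((T ∨ x2) ∧ (x0 ∨ x0))) ∨ ¬(¬¬F ∧ ((F ∧ x2) ∧ (x1 ∨ T)))

Derivation:
  start: ¬((T ∧ F) ∨ ((T ∨ x2) ∧ (x0 ∨ x0))) ∨ ¬(¬¬F ∧ ((F ∧ x2) ∧ (x1 ∨ T)))
  [1] (¬(T ∧ F) ∧ ¬((T ∨ x2) ∧ (x0 ∨ x0))) ∨ ¬(¬¬F ∧ ((F ∧ x2) ∧ (x1 ∨ T)))
  [2] ((¬T ∨ ¬F) ∧ ¬((T ∨ x2) ∧ (x0 ∨ x0))) ∨ ¬(¬¬F ∧ ((F ∧ x2) ∧ (x1 ∨ T)))
  [3] ((F ∨ ¬F) ∧ ¬((T ∨ x2) ∧ (x0 ∨ x0))) ∨ ¬(¬¬F ∧ ((F ∧ x2) ∧ (x1 ∨ T)))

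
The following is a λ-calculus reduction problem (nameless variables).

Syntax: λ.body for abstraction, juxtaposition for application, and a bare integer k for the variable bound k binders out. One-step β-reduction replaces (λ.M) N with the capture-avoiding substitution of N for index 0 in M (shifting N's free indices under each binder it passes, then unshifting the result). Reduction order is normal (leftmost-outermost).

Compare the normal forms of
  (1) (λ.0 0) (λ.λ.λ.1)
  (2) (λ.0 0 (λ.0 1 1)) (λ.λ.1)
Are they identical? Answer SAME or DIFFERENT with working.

Term A:
  start: (λ.0 0) (λ.λ.λ.1)
  step 1: (λ.λ.λ.1) (λ.λ.λ.1)
  step 2: λ.λ.1

Term B:
  start: (λ.0 0 (λ.0 1 1)) (λ.λ.1)
  step 1: (λ.λ.1) (λ.λ.1) (λ.0 (λ.λ.1) (λ.λ.1))
  step 2: (λ.λ.λ.1) (λ.0 (λ.λ.1) (λ.λ.1))
  step 3: λ.λ.1

Answer: SAME — A ⇓ λ.λ.1, B ⇓ λ.λ.1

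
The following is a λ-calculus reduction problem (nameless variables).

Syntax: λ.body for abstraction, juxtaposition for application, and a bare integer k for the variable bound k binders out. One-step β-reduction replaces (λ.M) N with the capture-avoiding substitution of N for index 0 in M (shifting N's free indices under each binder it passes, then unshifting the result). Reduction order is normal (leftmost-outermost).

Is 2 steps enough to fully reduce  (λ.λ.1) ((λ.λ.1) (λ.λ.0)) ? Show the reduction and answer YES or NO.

Answer: YES — reaches normal form λ.λ.λ.λ.0 in 2 ≤ 2 steps

Working:
  start: (λ.λ.1) ((λ.λ.1) (λ.λ.0))
  →1  λ.(λ.λ.1) (λ.λ.0)
  →2  λ.λ.λ.λ.0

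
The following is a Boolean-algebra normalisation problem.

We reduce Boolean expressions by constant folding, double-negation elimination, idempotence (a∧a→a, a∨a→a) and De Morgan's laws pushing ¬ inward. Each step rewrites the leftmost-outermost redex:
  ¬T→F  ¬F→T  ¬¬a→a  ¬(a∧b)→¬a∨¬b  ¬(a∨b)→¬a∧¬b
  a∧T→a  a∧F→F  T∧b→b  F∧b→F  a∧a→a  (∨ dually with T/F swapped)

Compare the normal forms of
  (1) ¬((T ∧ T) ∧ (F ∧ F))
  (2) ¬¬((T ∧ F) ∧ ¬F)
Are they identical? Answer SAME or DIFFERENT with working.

Answer: DIFFERENT — A ⇓ T, B ⇓ F

Working:
Term A:
  start: ¬((T ∧ T) ∧ (F ∧ F))
  [1] ¬(T ∧ T) ∨ ¬(F ∧ F)
  [2] (¬T ∨ ¬T) ∨ ¬(F ∧ F)
  [3] ¬T ∨ ¬(F ∧ F)
  [4] F ∨ ¬(F ∧ F)
  [5] ¬(F ∧ F)
  [6] ¬F ∨ ¬F
  [7] ¬F
  [8] T

Term B:
  start: ¬¬((T ∧ F) ∧ ¬F)
  [1] (T ∧ F) ∧ ¬F
  [2] F ∧ ¬F
  [3] F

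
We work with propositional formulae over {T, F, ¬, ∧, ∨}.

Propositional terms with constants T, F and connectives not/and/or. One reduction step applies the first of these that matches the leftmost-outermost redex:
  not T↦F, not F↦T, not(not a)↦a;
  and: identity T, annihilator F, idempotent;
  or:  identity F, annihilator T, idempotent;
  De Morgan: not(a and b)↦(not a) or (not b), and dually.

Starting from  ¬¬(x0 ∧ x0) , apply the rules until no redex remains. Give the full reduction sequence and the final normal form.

  start: ¬¬(x0 ∧ x0)
  →1  x0 ∧ x0
  →2  x0

Answer: normal form = x0  (in 2 steps)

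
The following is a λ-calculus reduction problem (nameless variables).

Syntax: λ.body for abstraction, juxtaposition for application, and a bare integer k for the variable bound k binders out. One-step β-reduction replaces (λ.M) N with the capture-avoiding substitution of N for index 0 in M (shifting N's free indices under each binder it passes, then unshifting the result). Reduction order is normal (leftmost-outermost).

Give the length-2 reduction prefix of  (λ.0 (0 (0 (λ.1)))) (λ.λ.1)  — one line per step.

Answer: after 2 steps: λ.(λ.λ.1) ((λ.λ.1) (λ.λ.λ.1))

Reduction:
  start: (λ.0 (0 (0 (λ.1)))) (λ.λ.1)
  →1  (λ.λ.1) ((λ.λ.1) ((λ.λ.1) (λ.λ.λ.1)))
  →2  λ.(λ.λ.1) ((λ.λ.1) (λ.λ.λ.1))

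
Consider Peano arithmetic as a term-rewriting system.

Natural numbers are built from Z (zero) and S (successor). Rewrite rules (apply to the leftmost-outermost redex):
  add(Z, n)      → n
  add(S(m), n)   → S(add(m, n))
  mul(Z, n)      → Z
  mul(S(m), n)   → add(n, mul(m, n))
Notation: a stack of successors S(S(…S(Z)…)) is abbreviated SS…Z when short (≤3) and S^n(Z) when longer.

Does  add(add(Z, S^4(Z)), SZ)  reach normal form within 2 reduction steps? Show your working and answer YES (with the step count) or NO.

Answer: NO — after 2 steps the term is S(add(SSSZ, SZ)), not yet normal

Reduction:
  start: add(add(Z, S^4(Z)), SZ)
  step 1: add(S^4(Z), SZ)
  step 2: S(add(SSSZ, SZ))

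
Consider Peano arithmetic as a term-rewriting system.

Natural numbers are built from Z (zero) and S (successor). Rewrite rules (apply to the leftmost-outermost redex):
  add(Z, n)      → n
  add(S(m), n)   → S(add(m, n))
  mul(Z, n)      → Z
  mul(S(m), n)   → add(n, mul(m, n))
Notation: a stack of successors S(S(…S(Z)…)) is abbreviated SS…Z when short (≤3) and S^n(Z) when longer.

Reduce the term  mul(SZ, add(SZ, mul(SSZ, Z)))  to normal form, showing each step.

  start: mul(SZ, add(SZ, mul(SSZ, Z)))
  step 1: add(add(SZ, mul(SSZ, Z)), mul(Z, add(SZ, mul(SSZ, Z))))
  step 2: add(S(add(Z, mul(SSZ, Z))), mul(Z, add(SZ, mul(SSZ, Z))))
  step 3: S(add(add(Z, mul(SSZ, Z)), mul(Z, add(SZ, mul(SSZ, Z)))))
  step 4: S(add(mul(SSZ, Z), mul(Z, add(SZ, mul(SSZ, Z)))))
  step 5: S(add(add(Z, mul(SZ, Z)), mul(Z, add(SZ, mul(SSZ, Z)))))
  step 6: S(add(mul(SZ, Z), mul(Z, add(SZ, mul(SSZ, Z)))))
  step 7: S(add(add(Z, mul(Z, Z)), mul(Z, add(SZ, mul(SSZ, Z)))))
  step 8: S(add(mul(Z, Z), mul(Z, add(SZ, mul(SSZ, Z)))))
  step 9: S(add(Z, mul(Z, add(SZ, mul(SSZ, Z)))))
  step 10: S(mul(Z, add(SZ, mul(SSZ, Z))))
  step 11: SZ

Answer: normal form = SZ  (in 11 steps)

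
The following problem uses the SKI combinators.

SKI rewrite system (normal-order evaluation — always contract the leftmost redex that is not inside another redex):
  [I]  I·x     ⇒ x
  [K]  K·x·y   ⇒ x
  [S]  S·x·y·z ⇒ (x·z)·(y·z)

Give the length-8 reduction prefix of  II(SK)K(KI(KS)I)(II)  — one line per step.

Answer: after 8 steps: I

Reduction:
  start: II(SK)K(KI(KS)I)(II)
  step 1: I(SK)K(KI(KS)I)(II)
  step 2: SKK(KI(KS)I)(II)
  step 3: K(KI(KS)I)(K(KI(KS)I))(II)
  step 4: KI(KS)I(II)
  step 5: II(II)
  step 6: I(II)
  step 7: II
  step 8: I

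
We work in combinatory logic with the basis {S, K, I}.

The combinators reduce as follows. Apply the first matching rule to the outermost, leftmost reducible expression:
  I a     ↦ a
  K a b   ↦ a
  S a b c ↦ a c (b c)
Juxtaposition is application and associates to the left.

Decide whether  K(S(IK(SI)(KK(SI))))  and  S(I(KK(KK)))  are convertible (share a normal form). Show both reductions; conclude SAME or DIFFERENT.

Answer: DIFFERENT — A ⇓ K(S(SI)), B ⇓ SK

Derivation:
Term A:
  start: K(S(IK(SI)(KK(SI))))
  step 1: K(S(K(SI)(KK(SI))))
  step 2: K(S(SI))

Term B:
  start: S(I(KK(KK)))
  step 1: S(KK(KK))
  step 2: SK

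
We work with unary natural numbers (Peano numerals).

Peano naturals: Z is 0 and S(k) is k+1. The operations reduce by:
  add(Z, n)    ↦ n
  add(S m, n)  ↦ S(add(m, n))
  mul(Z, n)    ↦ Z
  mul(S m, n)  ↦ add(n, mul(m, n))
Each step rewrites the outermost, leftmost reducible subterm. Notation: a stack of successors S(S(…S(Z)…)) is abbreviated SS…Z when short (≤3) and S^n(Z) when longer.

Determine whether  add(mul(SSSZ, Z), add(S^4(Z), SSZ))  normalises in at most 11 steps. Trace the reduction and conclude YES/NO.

  start: add(mul(SSSZ, Z), add(S^4(Z), SSZ))
  step 1: add(add(Z, mul(SSZ, Z)), add(S^4(Z), SSZ))
  step 2: add(mul(SSZ, Z), add(S^4(Z), SSZ))
  step 3: add(add(Z, mul(SZ, Z)), add(S^4(Z), SSZ))
  step 4: add(mul(SZ, Z), add(S^4(Z), SSZ))
  step 5: add(add(Z, mul(Z, Z)), add(S^4(Z), SSZ))
  step 6: add(mul(Z, Z), add(S^4(Z), SSZ))
  step 7: add(Z, add(S^4(Z), SSZ))
  step 8: add(S^4(Z), SSZ)
  step 9: S(add(SSSZ, SSZ))
  step 10: S(S(add(SSZ, SSZ)))
  step 11: S(S(S(add(SZ, SSZ))))

Answer: NO — after 11 steps the term is S(S(S(add(SZ, SSZ)))), not yet normal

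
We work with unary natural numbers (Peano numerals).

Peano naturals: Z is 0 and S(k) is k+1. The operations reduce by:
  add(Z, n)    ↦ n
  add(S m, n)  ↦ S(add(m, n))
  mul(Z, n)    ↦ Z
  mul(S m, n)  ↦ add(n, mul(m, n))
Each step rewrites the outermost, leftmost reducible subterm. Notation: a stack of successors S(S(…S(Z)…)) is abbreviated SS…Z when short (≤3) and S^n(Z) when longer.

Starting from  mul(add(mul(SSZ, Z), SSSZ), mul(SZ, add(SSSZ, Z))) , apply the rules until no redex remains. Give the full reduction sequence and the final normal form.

  start: mul(add(mul(SSZ, Z), SSSZ), mul(SZ, add(SSSZ, Z)))
  step 1: mul(add(add(Z, mul(SZ, Z)), SSSZ), mul(SZ, add(SSSZ, Z)))
  step 2: mul(add(mul(SZ, Z), SSSZ), mul(SZ, add(SSSZ, Z)))
  step 3: mul(add(add(Z, mul(Z, Z)), SSSZ), mul(SZ, add(SSSZ, Z)))
  step 4: mul(add(mul(Z, Z), SSSZ), mul(SZ, add(SSSZ, Z)))
  step 5: mul(add(Z, SSSZ), mul(SZ, add(SSSZ, Z)))
  step 6: mul(SSSZ, mul(SZ, add(SSSZ, Z)))
  step 7: add(mul(SZ, add(SSSZ, Z)), mul(SSZ, mul(SZ, add(SSSZ, Z))))
  step 8: add(add(add(SSSZ, Z), mul(Z, add(SSSZ, Z))), mul(SSZ, mul(SZ, add(SSSZ, Z))))
  step 9: add(add(S(add(SSZ, Z)), mul(Z, add(SSSZ, Z))), mul(SSZ, mul(SZ, add(SSSZ, Z))))
  step 10: add(S(add(add(SSZ, Z), mul(Z, add(SSSZ, Z)))), mul(SSZ, mul(SZ, add(SSSZ, Z))))
  step 11: S(add(add(add(SSZ, Z), mul(Z, add(SSSZ, Z))), mul(SSZ, mul(SZ, add(SSSZ, Z)))))
  step 12: S(add(add(S(add(SZ, Z)), mul(Z, add(SSSZ, Z))), mul(SSZ, mul(SZ, add(SSSZ, Z)))))
  step 13: S(add(S(add(add(SZ, Z), mul(Z, add(SSSZ, Z)))), mul(SSZ, mul(SZ, add(SSSZ, Z)))))
  step 14: S(S(add(add(add(SZ, Z), mul(Z, add(SSSZ, Z))), mul(SSZ, mul(SZ, add(SSSZ, Z))))))
  step 15: S(S(add(add(S(add(Z, Z)), mul(Z, add(SSSZ, Z))), mul(SSZ, mul(SZ, add(SSSZ, Z))))))
  step 16: S(S(add(S(add(add(Z, Z), mul(Z, add(SSSZ, Z)))), mul(SSZ, mul(SZ, add(SSSZ, Z))))))
  step 17: S(S(S(add(add(add(Z, Z), mul(Z, add(SSSZ, Z))), mul(SSZ, mul(SZ, add(SSSZ, Z)))))))
  step 18: S(S(S(add(add(Z, mul(Z, add(SSSZ, Z))), mul(SSZ, mul(SZ, add(SSSZ, Z)))))))
  step 19: S(S(S(add(mul(Z, add(SSSZ, Z)), mul(SSZ, mul(SZ, add(SSSZ, Z)))))))
  step 20: S(S(S(add(Z, mul(SSZ, mul(SZ, add(SSSZ, Z)))))))
  step 21: S(S(S(mul(SSZ, mul(SZ, add(SSSZ, Z))))))
  step 22: S(S(S(add(mul(SZ, add(SSSZ, Z)), mul(SZ, mul(SZ, add(SSSZ, Z)))))))
  step 23: S(S(S(add(add(add(SSSZ, Z), mul(Z, add(SSSZ, Z))), mul(SZ, mul(SZ, add(SSSZ, Z)))))))
  step 24: S(S(S(add(add(S(add(SSZ, Z)), mul(Z, add(SSSZ, Z))), mul(SZ, mul(SZ, add(SSSZ, Z)))))))
  step 25: S(S(S(add(S(add(add(SSZ, Z), mul(Z, add(SSSZ, Z)))), mul(SZ, mul(SZ, add(SSSZ, Z)))))))
  step 26: S(S(S(S(add(add(add(SSZ, Z), mul(Z, add(SSSZ, Z))), mul(SZ, mul(SZ, add(SSSZ, Z))))))))
  step 27: S(S(S(S(add(add(S(add(SZ, Z)), mul(Z, add(SSSZ, Z))), mul(SZ, mul(SZ, add(SSSZ, Z))))))))
  step 28: S(S(S(S(add(S(add(add(SZ, Z), mul(Z, add(SSSZ, Z)))), mul(SZ, mul(SZ, add(SSSZ, Z))))))))
  step 29: S(S(S(S(S(add(add(add(SZ, Z), mul(Z, add(SSSZ, Z))), mul(SZ, mul(SZ, add(SSSZ, Z)))))))))
  step 30: S(S(S(S(S(add(add(S(add(Z, Z)), mul(Z, add(SSSZ, Z))), mul(SZ, mul(SZ, add(SSSZ, Z)))))))))
  step 31: S(S(S(S(S(add(S(add(add(Z, Z), mul(Z, add(SSSZ, Z)))), mul(SZ, mul(SZ, add(SSSZ, Z)))))))))
  step 32: S(S(S(S(S(S(add(add(add(Z, Z), mul(Z, add(SSSZ, Z))), mul(SZ, mul(SZ, add(SSSZ, Z))))))))))
  step 33: S(S(S(S(S(S(add(add(Z, mul(Z, add(SSSZ, Z))), mul(SZ, mul(SZ, add(SSSZ, Z))))))))))
  step 34: S(S(S(S(S(S(add(mul(Z, add(SSSZ, Z)), mul(SZ, mul(SZ, add(SSSZ, Z))))))))))
  step 35: S(S(S(S(S(S(add(Z, mul(SZ, mul(SZ, add(SSSZ, Z))))))))))
  step 36: S(S(S(S(S(S(mul(SZ, mul(SZ, add(SSSZ, Z)))))))))
  step 37: S(S(S(S(S(S(add(mul(SZ, add(SSSZ, Z)), mul(Z, mul(SZ, add(SSSZ, Z))))))))))
  step 38: S(S(S(S(S(S(add(add(add(SSSZ, Z), mul(Z, add(SSSZ, Z))), mul(Z, mul(SZ, add(SSSZ, Z))))))))))
  step 39: S(S(S(S(S(S(add(add(S(add(SSZ, Z)), mul(Z, add(SSSZ, Z))), mul(Z, mul(SZ, add(SSSZ, Z))))))))))
  step 40: S(S(S(S(S(S(add(S(add(add(SSZ, Z), mul(Z, add(SSSZ, Z)))), mul(Z, mul(SZ, add(SSSZ, Z))))))))))
  step 41: S(S(S(S(S(S(S(add(add(add(SSZ, Z), mul(Z, add(SSSZ, Z))), mul(Z, mul(SZ, add(SSSZ, Z)))))))))))
  step 42: S(S(S(S(S(S(S(add(add(S(add(SZ, Z)), mul(Z, add(SSSZ, Z))), mul(Z, mul(SZ, add(SSSZ, Z)))))))))))
  step 43: S(S(S(S(S(S(S(add(S(add(add(SZ, Z), mul(Z, add(SSSZ, Z)))), mul(Z, mul(SZ, add(SSSZ, Z)))))))))))
  step 44: S(S(S(S(S(S(S(S(add(add(add(SZ, Z), mul(Z, add(SSSZ, Z))), mul(Z, mul(SZ, add(SSSZ, Z))))))))))))
  step 45: S(S(S(S(S(S(S(S(add(add(S(add(Z, Z)), mul(Z, add(SSSZ, Z))), mul(Z, mul(SZ, add(SSSZ, Z))))))))))))
  step 46: S(S(S(S(S(S(S(S(add(S(add(add(Z, Z), mul(Z, add(SSSZ, Z)))), mul(Z, mul(SZ, add(SSSZ, Z))))))))))))
  step 47: S(S(S(S(S(S(S(S(S(add(add(add(Z, Z), mul(Z, add(SSSZ, Z))), mul(Z, mul(SZ, add(SSSZ, Z)))))))))))))
  step 48: S(S(S(S(S(S(S(S(S(add(add(Z, mul(Z, add(SSSZ, Z))), mul(Z, mul(SZ, add(SSSZ, Z)))))))))))))
  step 49: S(S(S(S(S(S(S(S(S(add(mul(Z, add(SSSZ, Z)), mul(Z, mul(SZ, add(SSSZ, Z)))))))))))))
  step 50: S(S(S(S(S(S(S(S(S(add(Z, mul(Z, mul(SZ, add(SSSZ, Z)))))))))))))
  step 51: S(S(S(S(S(S(S(S(S(mul(Z, mul(SZ, add(SSSZ, Z))))))))))))
  step 52: S^9(Z)

Answer: normal form = S^9(Z)  (in 52 steps)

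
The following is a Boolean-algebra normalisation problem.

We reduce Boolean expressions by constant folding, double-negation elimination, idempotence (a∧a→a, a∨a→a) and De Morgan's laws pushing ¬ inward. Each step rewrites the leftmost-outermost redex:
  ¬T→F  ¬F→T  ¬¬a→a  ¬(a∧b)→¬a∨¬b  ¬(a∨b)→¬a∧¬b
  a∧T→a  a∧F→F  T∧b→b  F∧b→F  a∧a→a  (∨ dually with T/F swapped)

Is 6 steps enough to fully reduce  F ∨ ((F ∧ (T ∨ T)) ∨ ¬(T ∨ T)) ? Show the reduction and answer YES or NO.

  start: F ∨ ((F ∧ (T ∨ T)) ∨ ¬(T ∨ T))
  step 1: (F ∧ (T ∨ T)) ∨ ¬(T ∨ T)
  step 2: F ∨ ¬(T ∨ T)
  step 3: ¬(T ∨ T)
  step 4: ¬T ∧ ¬T
  step 5: ¬T
  step 6: F

Answer: YES — reaches normal form F in 6 ≤ 6 steps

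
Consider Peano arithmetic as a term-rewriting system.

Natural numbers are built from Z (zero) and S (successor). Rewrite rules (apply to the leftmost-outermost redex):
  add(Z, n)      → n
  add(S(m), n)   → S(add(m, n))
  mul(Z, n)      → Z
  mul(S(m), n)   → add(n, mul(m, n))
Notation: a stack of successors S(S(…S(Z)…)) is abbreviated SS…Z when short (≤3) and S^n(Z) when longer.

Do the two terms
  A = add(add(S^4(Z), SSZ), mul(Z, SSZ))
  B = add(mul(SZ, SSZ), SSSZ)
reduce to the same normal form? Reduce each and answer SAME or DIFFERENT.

Answer: DIFFERENT — A ⇓ S^6(Z), B ⇓ S^5(Z)

Working:
Term A:
  start: add(add(S^4(Z), SSZ), mul(Z, SSZ))
  →1  add(S(add(SSSZ, SSZ)), mul(Z, SSZ))
  →2  S(add(add(SSSZ, SSZ), mul(Z, SSZ)))
  →3  S(add(S(add(SSZ, SSZ)), mul(Z, SSZ)))
  →4  S(S(add(add(SSZ, SSZ), mul(Z, SSZ))))
  →5  S(S(add(S(add(SZ, SSZ)), mul(Z, SSZ))))
  →6  S(S(S(add(add(SZ, SSZ), mul(Z, SSZ)))))
  →7  S(S(S(add(S(add(Z, SSZ)), mul(Z, SSZ)))))
  →8  S(S(S(S(add(add(Z, SSZ), mul(Z, SSZ))))))
  →9  S(S(S(S(add(SSZ, mul(Z, SSZ))))))
  →10  S(S(S(S(S(add(SZ, mul(Z, SSZ)))))))
  →11  S(S(S(S(S(S(add(Z, mul(Z, SSZ))))))))
  →12  S(S(S(S(S(S(mul(Z, SSZ)))))))
  →13  S^6(Z)

Term B:
  start: add(mul(SZ, SSZ), SSSZ)
  →1  add(add(SSZ, mul(Z, SSZ)), SSSZ)
  →2  add(S(add(SZ, mul(Z, SSZ))), SSSZ)
  →3  S(add(add(SZ, mul(Z, SSZ)), SSSZ))
  →4  S(add(S(add(Z, mul(Z, SSZ))), SSSZ))
  →5  S(S(add(add(Z, mul(Z, SSZ)), SSSZ)))
  →6  S(S(add(mul(Z, SSZ), SSSZ)))
  →7  S(S(add(Z, SSSZ)))
  →8  S^5(Z)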